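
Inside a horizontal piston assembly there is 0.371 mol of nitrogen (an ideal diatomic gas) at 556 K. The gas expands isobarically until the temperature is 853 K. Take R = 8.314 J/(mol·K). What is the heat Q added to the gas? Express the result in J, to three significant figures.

Isobaric: W = nRΔT = (0.371)(8.314)(297) = 916.1 J.
ΔU = nCᵥΔT with Cᵥ = 5R/2: ΔU = (0.371)(20.79)(297) = 2290 J.
Q = ΔU + W = 2290 + 916.1 = 3206 J.

Q ≈ 3210 J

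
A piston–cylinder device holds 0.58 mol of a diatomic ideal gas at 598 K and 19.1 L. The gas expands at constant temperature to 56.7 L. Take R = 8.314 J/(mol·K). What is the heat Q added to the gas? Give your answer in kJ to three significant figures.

Q ≈ 3.14 kJ

Isothermal ⇒ ΔU = 0, so Q = W = nRT ln(V₂/V₁).
Q = (0.58)(8.314)(598) ln(56.7/19.1) = 2884 × 1.088 = 3138 J.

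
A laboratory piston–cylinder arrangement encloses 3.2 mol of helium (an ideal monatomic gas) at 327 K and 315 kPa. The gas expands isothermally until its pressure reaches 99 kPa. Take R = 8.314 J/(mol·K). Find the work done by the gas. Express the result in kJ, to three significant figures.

W ≈ 10.1 kJ

Isothermal process: W = nRT ln(V₂/V₁) = nRT ln(P₁/P₂).
W = (3.2)(8.314)(327) × ln(315/99)
  = 8700 × ln(3.182) = 8700 × 1.157
W_by_gas = 10070 J.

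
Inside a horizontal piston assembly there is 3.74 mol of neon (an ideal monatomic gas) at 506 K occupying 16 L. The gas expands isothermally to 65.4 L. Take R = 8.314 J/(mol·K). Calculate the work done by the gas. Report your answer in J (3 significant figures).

Isothermal: W = nRT ln(V₂/V₁).
W = (3.74)(8.314)(506) × ln(65.4/16)
  = 15734 × 1.408
W_by_gas = 22152 J.

W ≈ 22200 J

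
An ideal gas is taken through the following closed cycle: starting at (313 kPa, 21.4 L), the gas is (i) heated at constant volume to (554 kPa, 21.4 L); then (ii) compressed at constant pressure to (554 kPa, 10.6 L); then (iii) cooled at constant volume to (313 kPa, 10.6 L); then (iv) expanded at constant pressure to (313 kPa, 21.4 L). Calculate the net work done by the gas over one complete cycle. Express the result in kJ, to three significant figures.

W_net ≈ -2.60 kJ

Constant-volume legs do no work.
W(ii) = (554)(10.6 − 21.4) = -5983 J; W(iv) = (313)(21.4 − 10.6) = 3380 J.
W_net = -5983 + 3380 = -2603 J (the counter-clockwise enclosed area).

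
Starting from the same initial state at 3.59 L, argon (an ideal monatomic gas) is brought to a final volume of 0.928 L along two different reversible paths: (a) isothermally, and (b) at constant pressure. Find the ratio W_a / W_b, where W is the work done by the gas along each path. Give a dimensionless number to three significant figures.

Path (a) isothermal: W = P₁V₁ ln(V₂/V₁) → W_a/(P₁V₁) = -1.353.
Path (b) isobaric: W = P₁(V₂ − V₁) → W_b/(P₁V₁) = -0.7415.
W_a / W_b = -1.353 / -0.7415 = 1.825.

W_a / W_b ≈ 1.82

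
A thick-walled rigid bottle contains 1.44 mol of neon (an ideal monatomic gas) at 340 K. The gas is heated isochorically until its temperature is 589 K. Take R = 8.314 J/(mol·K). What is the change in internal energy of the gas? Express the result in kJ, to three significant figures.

Constant volume ⇒ W = 0, so Q = ΔU = nCᵥΔT with Cᵥ = 3R/2 = 12.47 J/(mol·K).
ΔU = (1.44)(12.47)(589 − 340) = 4472 J.

ΔU ≈ 4.47 kJ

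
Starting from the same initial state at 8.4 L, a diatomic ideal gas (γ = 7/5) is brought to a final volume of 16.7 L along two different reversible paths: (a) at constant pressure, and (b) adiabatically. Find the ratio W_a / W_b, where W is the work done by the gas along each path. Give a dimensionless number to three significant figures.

W_a / W_b ≈ 1.64

Path (a) isobaric: W = P₁(V₂ − V₁) → W_a/(P₁V₁) = 0.9881.
Path (b) adiabatic: W = P₁V₁(1 − (V₁/V₂)^(γ−1))/(γ−1) → W_b/(P₁V₁) = 0.6008.
W_a / W_b = 0.9881 / 0.6008 = 1.645.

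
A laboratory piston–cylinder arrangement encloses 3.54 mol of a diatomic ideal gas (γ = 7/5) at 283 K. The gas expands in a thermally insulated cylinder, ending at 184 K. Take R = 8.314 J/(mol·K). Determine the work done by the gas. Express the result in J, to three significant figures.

W ≈ 7280 J

Adiabatic ⇒ Q = 0, so W_by = −ΔU = nCᵥ(T₁ − T₂).
Cᵥ = 5R/2 = 20.79 J/(mol·K).
W = (3.54)(20.79)(283 − 184) = 7284 J.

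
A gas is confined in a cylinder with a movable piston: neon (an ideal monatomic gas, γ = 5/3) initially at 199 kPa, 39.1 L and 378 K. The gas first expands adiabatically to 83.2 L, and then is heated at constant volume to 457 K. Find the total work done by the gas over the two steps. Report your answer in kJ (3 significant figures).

Step 1 (adiabatic): W = (P₁V₁ − P₂V₂)/(γ−1) = (7781 − 4703)/0.667 = 4616 J.
Step 2 (isochoric): W = 0 (constant volume).
W_total = 4616 + 0 = 4616 J.

W_total ≈ 4.62 kJ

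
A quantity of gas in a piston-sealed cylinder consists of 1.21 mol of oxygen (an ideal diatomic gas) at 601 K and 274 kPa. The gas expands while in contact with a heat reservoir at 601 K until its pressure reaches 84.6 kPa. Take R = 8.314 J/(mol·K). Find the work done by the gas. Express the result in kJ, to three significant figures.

W ≈ 7.11 kJ

Isothermal process: W = nRT ln(V₂/V₁) = nRT ln(P₁/P₂).
W = (1.21)(8.314)(601) × ln(274/84.6)
  = 6046 × ln(3.239) = 6046 × 1.175
W_by_gas = 7105 J.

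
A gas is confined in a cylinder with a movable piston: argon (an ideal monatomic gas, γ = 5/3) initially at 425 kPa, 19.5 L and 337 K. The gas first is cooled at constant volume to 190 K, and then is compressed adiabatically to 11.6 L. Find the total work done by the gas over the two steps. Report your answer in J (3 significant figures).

W_total ≈ -2900 J

Step 1 (isochoric): W = 0 (constant volume).
After step 1: P = 239.6 kPa (V unchanged).
Step 2 (adiabatic): W = (P₁V₁ − P₂V₂)/(γ−1) = (4672 − 6606)/0.667 = -2900 J.
W_total = 0 − 2900 = -2900 J.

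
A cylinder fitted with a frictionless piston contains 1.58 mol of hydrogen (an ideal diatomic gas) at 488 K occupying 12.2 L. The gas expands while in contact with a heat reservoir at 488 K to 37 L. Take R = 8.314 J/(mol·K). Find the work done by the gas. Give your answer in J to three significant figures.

W ≈ 7110 J

Isothermal: W = nRT ln(V₂/V₁).
W = (1.58)(8.314)(488) × ln(37/12.2)
  = 6410 × 1.109
W_by_gas = 7112 J.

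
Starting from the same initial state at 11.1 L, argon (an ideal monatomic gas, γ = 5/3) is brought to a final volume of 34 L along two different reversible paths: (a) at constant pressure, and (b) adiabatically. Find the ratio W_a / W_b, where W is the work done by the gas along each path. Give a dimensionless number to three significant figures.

W_a / W_b ≈ 2.62

Path (a) isobaric: W = P₁(V₂ − V₁) → W_a/(P₁V₁) = 2.063.
Path (b) adiabatic: W = P₁V₁(1 − (V₁/V₂)^(γ−1))/(γ−1) → W_b/(P₁V₁) = 0.7888.
W_a / W_b = 2.063 / 0.7888 = 2.615.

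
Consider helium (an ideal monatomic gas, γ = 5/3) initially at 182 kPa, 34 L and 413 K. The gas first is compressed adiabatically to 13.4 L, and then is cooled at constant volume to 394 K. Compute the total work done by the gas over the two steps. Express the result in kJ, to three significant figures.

Step 1 (adiabatic): W = (P₁V₁ − P₂V₂)/(γ−1) = (6188 − 11512)/0.667 = -7985 J.
Step 2 (isochoric): W = 0 (constant volume).
W_total = -7985 + 0 = -7985 J.

W_total ≈ -7.99 kJ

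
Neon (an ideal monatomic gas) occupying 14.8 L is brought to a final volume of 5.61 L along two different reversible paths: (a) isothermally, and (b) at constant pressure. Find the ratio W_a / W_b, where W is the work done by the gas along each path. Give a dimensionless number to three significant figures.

Path (a) isothermal: W = P₁V₁ ln(V₂/V₁) → W_a/(P₁V₁) = -0.9701.
Path (b) isobaric: W = P₁(V₂ − V₁) → W_b/(P₁V₁) = -0.6209.
W_a / W_b = -0.9701 / -0.6209 = 1.562.

W_a / W_b ≈ 1.56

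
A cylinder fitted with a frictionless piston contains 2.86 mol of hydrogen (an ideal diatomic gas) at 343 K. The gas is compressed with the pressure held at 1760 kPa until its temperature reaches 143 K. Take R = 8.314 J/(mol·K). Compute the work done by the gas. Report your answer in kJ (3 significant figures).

W ≈ -4.76 kJ

Isobaric: W = P ΔV = nR ΔT.
W = (2.86)(8.314)(143 − 343) = -4756 J.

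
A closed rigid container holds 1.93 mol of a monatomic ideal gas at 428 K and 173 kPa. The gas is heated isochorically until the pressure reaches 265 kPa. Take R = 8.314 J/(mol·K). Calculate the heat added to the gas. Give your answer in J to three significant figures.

Constant volume ⇒ W = 0, so Q = ΔU = nCᵥΔT with Cᵥ = 3R/2 = 12.47 J/(mol·K).
At constant V, T₂/T₁ = P₂/P₁ ⇒ ΔT = T₁(P₂/P₁ − 1) = 428·(265/173 − 1) = 227.6 K.
ΔU = (1.93)(12.47)(227.6) = 5478 J.

Q ≈ 5480 J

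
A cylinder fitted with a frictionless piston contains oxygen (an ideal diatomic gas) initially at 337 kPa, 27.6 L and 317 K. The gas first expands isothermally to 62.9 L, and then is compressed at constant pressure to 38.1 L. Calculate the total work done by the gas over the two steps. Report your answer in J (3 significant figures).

Step 1 (isothermal): W = P₁V₁ ln(V₂/V₁) = (9301) ln(62.9/27.6) = 7662 J.
After step 1: P = 147.9 kPa, V = 62.9 L, T = 317 K.
Step 2 (isobaric): W = PΔV = (147.9 kPa)(38.1 − 62.9 L) = -3667 J.
W_total = 7662 − 3667 = 3994 J.

W_total ≈ 3990 J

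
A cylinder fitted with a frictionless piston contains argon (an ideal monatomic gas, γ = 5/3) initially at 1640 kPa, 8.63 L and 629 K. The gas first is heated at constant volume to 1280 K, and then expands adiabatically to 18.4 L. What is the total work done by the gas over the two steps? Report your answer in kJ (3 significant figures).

W_total ≈ 17.1 kJ

Step 1 (isochoric): W = 0 (constant volume).
After step 1: P = 3337 kPa (V unchanged).
Step 2 (adiabatic): W = (P₁V₁ − P₂V₂)/(γ−1) = (28801 − 17386)/0.667 = 17123 J.
W_total = 0 + 17123 = 17123 J.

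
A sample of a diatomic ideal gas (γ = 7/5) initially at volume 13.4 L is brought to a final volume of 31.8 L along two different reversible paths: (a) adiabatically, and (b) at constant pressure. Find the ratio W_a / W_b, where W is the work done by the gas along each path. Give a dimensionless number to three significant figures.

W_a / W_b ≈ 0.532

Path (a) adiabatic: W = P₁V₁(1 − (V₁/V₂)^(γ−1))/(γ−1) → W_a/(P₁V₁) = 0.7307.
Path (b) isobaric: W = P₁(V₂ − V₁) → W_b/(P₁V₁) = 1.373.
W_a / W_b = 0.7307 / 1.373 = 0.5321.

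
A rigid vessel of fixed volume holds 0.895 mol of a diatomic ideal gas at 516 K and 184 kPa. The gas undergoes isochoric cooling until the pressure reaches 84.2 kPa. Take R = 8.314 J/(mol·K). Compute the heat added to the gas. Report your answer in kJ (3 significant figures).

Q ≈ -5.21 kJ

Constant volume ⇒ W = 0, so Q = ΔU = nCᵥΔT with Cᵥ = 5R/2 = 20.79 J/(mol·K).
At constant V, T₂/T₁ = P₂/P₁ ⇒ ΔT = T₁(P₂/P₁ − 1) = 516·(84.2/184 − 1) = -279.9 K.
ΔU = (0.895)(20.79)(-279.9) = -5206 J.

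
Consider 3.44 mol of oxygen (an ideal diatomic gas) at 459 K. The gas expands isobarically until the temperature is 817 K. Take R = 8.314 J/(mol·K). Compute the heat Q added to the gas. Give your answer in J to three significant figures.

Isobaric: W = nRΔT = (3.44)(8.314)(358) = 10239 J.
ΔU = nCᵥΔT with Cᵥ = 5R/2: ΔU = (3.44)(20.79)(358) = 25597 J.
Q = ΔU + W = 25597 + 10239 = 35836 J.

Q ≈ 35800 J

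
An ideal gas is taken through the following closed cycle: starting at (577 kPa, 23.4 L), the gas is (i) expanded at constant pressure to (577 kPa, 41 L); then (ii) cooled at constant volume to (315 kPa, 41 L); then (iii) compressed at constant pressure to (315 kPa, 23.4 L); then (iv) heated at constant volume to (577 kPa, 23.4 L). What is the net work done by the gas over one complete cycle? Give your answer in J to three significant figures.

W_net ≈ 4610 J

Constant-volume legs do no work.
W(i) = (577)(41 − 23.4) = 10155 J; W(iii) = (315)(23.4 − 41) = -5544 J.
W_net = 10155 − 5544 = 4611 J (the clockwise enclosed area).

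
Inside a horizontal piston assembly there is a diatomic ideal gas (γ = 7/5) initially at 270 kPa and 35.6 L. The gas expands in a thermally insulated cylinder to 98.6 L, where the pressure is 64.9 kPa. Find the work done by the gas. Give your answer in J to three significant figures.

W ≈ 8030 J

Adiabatic: W = (P₁V₁ − P₂V₂)/(γ − 1) with γ = 7/5.
P₁V₁ = 9612 J, P₂V₂ = 6399 J.
W = (9612 − 6399) / 0.4 = 8032 J.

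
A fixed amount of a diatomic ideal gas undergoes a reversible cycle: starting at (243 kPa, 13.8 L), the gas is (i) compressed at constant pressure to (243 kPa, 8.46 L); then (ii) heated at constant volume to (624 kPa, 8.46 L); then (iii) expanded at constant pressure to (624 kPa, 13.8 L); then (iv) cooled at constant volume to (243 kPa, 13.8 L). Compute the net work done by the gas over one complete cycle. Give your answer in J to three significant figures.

Constant-volume legs do no work.
W(i) = (243)(8.46 − 13.8) = -1298 J; W(iii) = (624)(13.8 − 8.46) = 3332 J.
W_net = -1298 + 3332 = 2035 J (the clockwise enclosed area).

W_net ≈ 2030 J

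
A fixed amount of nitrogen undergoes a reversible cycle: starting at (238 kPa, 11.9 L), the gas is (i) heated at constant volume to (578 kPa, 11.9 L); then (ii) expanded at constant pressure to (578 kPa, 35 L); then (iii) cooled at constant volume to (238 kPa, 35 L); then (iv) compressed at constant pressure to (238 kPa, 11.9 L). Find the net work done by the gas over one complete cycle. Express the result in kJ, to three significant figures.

Constant-volume legs do no work.
W(ii) = (578)(35 − 11.9) = 13352 J; W(iv) = (238)(11.9 − 35) = -5498 J.
W_net = 13352 − 5498 = 7854 J (the clockwise enclosed area).

W_net ≈ 7.85 kJ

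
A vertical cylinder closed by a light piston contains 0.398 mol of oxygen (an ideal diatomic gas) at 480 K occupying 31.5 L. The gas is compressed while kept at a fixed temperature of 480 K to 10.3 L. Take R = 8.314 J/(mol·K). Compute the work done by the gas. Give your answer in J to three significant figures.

Isothermal: W = nRT ln(V₂/V₁).
W = (0.398)(8.314)(480) × ln(10.3/31.5)
  = 1588 × -1.118
W_by_gas = -1775 J.

W ≈ -1780 J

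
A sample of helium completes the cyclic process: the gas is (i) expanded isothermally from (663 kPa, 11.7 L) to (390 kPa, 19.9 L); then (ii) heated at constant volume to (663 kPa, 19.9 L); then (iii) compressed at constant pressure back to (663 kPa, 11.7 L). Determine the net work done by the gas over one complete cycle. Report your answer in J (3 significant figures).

W_net ≈ -1320 J

Leg (i): W = PᵢVᵢ ln(V_f/Vᵢ) = (7757) ln(19.9/11.7) = 4120 J.
Leg (ii): W = 0.
Leg (iii): W = PΔV = (663)(11.7 − 19.9) = -5437 J.
W_net = 4120 − 5437 = -1317 J.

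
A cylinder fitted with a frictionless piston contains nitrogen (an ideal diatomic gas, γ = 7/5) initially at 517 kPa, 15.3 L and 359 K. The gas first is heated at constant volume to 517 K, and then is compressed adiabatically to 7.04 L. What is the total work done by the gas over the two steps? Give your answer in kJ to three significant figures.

Step 1 (isochoric): W = 0 (constant volume).
After step 1: P = 744.5 kPa (V unchanged).
Step 2 (adiabatic): W = (P₁V₁ − P₂V₂)/(γ−1) = (11391 − 15539)/0.4 = -10369 J.
W_total = 0 − 10369 = -10369 J.

W_total ≈ -10.4 kJ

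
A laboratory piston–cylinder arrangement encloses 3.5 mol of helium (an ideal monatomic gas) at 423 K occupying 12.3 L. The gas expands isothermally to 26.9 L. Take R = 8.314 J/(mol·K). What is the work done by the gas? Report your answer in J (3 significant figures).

W ≈ 9630 J

Isothermal: W = nRT ln(V₂/V₁).
W = (3.5)(8.314)(423) × ln(26.9/12.3)
  = 12309 × 0.7825
W_by_gas = 9632 J.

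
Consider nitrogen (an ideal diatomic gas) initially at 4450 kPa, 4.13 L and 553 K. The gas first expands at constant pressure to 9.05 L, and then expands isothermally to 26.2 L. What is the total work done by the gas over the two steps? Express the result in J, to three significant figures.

Step 1 (isobaric): W = PΔV = (4450 kPa)(9.05 − 4.13 L) = 21894 J.
After step 1: P = 4450 kPa, V = 9.05 L, T = 1212 K.
Step 2 (isothermal): W = P₁V₁ ln(V₂/V₁) = (40272) ln(26.2/9.05) = 42809 J.
W_total = 21894 + 42809 = 64703 J.

W_total ≈ 64700 J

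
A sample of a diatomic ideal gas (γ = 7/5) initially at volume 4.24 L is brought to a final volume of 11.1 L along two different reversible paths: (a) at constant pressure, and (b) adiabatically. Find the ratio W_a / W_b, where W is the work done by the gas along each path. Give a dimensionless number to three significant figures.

W_a / W_b ≈ 2.03

Path (a) isobaric: W = P₁(V₂ − V₁) → W_a/(P₁V₁) = 1.618.
Path (b) adiabatic: W = P₁V₁(1 − (V₁/V₂)^(γ−1))/(γ−1) → W_b/(P₁V₁) = 0.7988.
W_a / W_b = 1.618 / 0.7988 = 2.025.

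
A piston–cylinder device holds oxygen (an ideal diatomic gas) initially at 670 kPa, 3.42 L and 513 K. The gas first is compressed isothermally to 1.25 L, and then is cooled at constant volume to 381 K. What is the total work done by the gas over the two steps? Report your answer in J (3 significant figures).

W_total ≈ -2310 J

Step 1 (isothermal): W = P₁V₁ ln(V₂/V₁) = (2291) ln(1.25/3.42) = -2306 J.
Step 2 (isochoric): W = 0 (constant volume).
W_total = -2306 + 0 = -2306 J.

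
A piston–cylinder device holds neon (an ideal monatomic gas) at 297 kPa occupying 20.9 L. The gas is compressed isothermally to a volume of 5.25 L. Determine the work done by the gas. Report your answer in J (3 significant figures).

W ≈ -8580 J

Isothermal: W = nRT ln(V₂/V₁) = P₁V₁ ln(V₂/V₁).
P₁V₁ = (297 kPa)(20.9 L) = 6207 J.
W = 6207 × ln(5.25/20.9) = 6207 × -1.382
W_by_gas = -8576 J.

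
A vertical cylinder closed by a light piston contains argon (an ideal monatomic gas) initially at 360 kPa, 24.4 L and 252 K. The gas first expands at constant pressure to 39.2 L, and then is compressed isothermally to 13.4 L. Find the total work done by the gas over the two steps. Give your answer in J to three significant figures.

W_total ≈ -9820 J

Step 1 (isobaric): W = PΔV = (360 kPa)(39.2 − 24.4 L) = 5328 J.
After step 1: P = 360 kPa, V = 39.2 L, T = 404.9 K.
Step 2 (isothermal): W = P₁V₁ ln(V₂/V₁) = (14112) ln(13.4/39.2) = -15148 J.
W_total = 5328 − 15148 = -9820 J.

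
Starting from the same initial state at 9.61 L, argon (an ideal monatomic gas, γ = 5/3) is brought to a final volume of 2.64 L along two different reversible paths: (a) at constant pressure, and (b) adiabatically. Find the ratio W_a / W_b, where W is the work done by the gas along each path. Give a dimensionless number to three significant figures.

W_a / W_b ≈ 0.354

Path (a) isobaric: W = P₁(V₂ − V₁) → W_a/(P₁V₁) = -0.7253.
Path (b) adiabatic: W = P₁V₁(1 − (V₁/V₂)^(γ−1))/(γ−1) → W_b/(P₁V₁) = -2.05.
W_a / W_b = -0.7253 / -2.05 = 0.3539.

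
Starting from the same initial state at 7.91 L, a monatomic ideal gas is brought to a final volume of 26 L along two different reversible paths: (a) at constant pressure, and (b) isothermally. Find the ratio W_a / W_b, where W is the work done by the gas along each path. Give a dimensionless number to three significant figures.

W_a / W_b ≈ 1.92

Path (a) isobaric: W = P₁(V₂ − V₁) → W_a/(P₁V₁) = 2.287.
Path (b) isothermal: W = P₁V₁ ln(V₂/V₁) → W_b/(P₁V₁) = 1.19.
W_a / W_b = 2.287 / 1.19 = 1.922.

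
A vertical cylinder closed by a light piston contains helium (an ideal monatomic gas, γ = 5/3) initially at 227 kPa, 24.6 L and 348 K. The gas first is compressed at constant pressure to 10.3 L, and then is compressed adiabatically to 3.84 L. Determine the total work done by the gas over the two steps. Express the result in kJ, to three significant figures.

Step 1 (isobaric): W = PΔV = (227 kPa)(10.3 − 24.6 L) = -3246 J.
After step 1: P = 227 kPa, V = 10.3 L, T = 145.7 K.
Step 2 (adiabatic): W = (P₁V₁ − P₂V₂)/(γ−1) = (2338 − 4514)/0.667 = -3263 J.
W_total = -3246 − 3263 = -6510 J.

W_total ≈ -6.51 kJ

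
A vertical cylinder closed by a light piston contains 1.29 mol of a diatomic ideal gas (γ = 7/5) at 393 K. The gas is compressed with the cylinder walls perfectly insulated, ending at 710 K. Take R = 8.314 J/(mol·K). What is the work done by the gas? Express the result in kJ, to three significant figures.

Adiabatic ⇒ Q = 0, so W_by = −ΔU = nCᵥ(T₁ − T₂).
Cᵥ = 5R/2 = 20.79 J/(mol·K).
W = (1.29)(20.79)(393 − 710) = -8500 J.

W ≈ -8.50 kJ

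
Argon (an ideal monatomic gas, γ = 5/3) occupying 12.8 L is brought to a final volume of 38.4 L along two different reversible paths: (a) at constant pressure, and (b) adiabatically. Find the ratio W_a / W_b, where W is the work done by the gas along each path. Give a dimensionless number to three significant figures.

W_a / W_b ≈ 2.57

Path (a) isobaric: W = P₁(V₂ − V₁) → W_a/(P₁V₁) = 2.
Path (b) adiabatic: W = P₁V₁(1 − (V₁/V₂)^(γ−1))/(γ−1) → W_b/(P₁V₁) = 0.7789.
W_a / W_b = 2 / 0.7789 = 2.568.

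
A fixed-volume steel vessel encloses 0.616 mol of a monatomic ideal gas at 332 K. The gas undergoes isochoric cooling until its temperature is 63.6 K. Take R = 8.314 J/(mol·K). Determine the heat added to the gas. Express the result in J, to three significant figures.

Q ≈ -2060 J

Constant volume ⇒ W = 0, so Q = ΔU = nCᵥΔT with Cᵥ = 3R/2 = 12.47 J/(mol·K).
ΔU = (0.616)(12.47)(63.6 − 332) = -2062 J.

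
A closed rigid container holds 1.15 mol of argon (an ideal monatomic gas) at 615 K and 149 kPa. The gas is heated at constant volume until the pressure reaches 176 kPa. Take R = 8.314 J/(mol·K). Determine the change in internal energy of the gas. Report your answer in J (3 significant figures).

ΔU ≈ 1600 J

Constant volume ⇒ W = 0, so Q = ΔU = nCᵥΔT with Cᵥ = 3R/2 = 12.47 J/(mol·K).
At constant V, T₂/T₁ = P₂/P₁ ⇒ ΔT = T₁(P₂/P₁ − 1) = 615·(176/149 − 1) = 111.4 K.
ΔU = (1.15)(12.47)(111.4) = 1598 J.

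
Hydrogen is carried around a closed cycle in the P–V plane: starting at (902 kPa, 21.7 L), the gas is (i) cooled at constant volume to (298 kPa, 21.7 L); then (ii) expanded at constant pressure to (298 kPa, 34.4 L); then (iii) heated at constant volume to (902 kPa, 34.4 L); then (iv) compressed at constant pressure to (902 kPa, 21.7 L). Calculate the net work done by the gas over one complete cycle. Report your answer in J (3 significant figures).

Constant-volume legs do no work.
W(ii) = (298)(34.4 − 21.7) = 3785 J; W(iv) = (902)(21.7 − 34.4) = -11455 J.
W_net = 3785 − 11455 = -7671 J (the counter-clockwise enclosed area).

W_net ≈ -7670 J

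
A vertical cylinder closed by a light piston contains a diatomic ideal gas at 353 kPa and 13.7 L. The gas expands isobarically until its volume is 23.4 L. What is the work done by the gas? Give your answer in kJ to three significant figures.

Isobaric: W = P ΔV.
W = (353 kPa)(23.4 − 13.7 L) = (353)(9.7) = 3424 J.

W ≈ 3.42 kJ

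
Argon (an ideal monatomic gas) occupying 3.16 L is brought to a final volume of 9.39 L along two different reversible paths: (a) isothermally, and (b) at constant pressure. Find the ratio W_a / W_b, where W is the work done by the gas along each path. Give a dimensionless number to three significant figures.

Path (a) isothermal: W = P₁V₁ ln(V₂/V₁) → W_a/(P₁V₁) = 1.089.
Path (b) isobaric: W = P₁(V₂ − V₁) → W_b/(P₁V₁) = 1.972.
W_a / W_b = 1.089 / 1.972 = 0.5524.

W_a / W_b ≈ 0.552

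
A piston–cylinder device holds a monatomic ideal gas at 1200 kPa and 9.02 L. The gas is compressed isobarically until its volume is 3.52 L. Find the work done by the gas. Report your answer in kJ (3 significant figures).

W ≈ -6.60 kJ

Isobaric: W = P ΔV.
W = (1200 kPa)(3.52 − 9.02 L) = (1200)(-5.5) = -6600 J.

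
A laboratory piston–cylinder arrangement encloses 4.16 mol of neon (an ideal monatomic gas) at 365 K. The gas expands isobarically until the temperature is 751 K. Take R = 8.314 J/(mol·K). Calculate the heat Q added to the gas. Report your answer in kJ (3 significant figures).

Q ≈ 33.4 kJ

Isobaric: W = nRΔT = (4.16)(8.314)(386) = 13350 J.
ΔU = nCᵥΔT with Cᵥ = 3R/2: ΔU = (4.16)(12.47)(386) = 20025 J.
Q = ΔU + W = 20025 + 13350 = 33376 J.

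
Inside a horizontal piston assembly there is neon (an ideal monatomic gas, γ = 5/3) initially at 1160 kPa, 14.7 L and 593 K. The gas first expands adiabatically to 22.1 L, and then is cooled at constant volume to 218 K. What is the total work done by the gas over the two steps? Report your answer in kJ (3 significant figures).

W_total ≈ 6.09 kJ

Step 1 (adiabatic): W = (P₁V₁ − P₂V₂)/(γ−1) = (17052 − 12993)/0.667 = 6088 J.
Step 2 (isochoric): W = 0 (constant volume).
W_total = 6088 + 0 = 6088 J.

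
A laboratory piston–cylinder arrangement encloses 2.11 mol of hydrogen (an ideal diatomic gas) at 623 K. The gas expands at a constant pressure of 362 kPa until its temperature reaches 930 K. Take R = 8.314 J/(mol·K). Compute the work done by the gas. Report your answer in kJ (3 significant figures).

W ≈ 5.39 kJ

Isobaric: W = P ΔV = nR ΔT.
W = (2.11)(8.314)(930 − 623) = 5386 J.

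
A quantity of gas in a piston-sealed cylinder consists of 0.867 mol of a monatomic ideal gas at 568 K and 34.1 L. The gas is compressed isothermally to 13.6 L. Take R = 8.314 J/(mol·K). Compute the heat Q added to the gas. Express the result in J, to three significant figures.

Isothermal ⇒ ΔU = 0, so Q = W = nRT ln(V₂/V₁).
Q = (0.867)(8.314)(568) ln(13.6/34.1) = 4094 × -0.9192 = -3764 J.

Q ≈ -3760 J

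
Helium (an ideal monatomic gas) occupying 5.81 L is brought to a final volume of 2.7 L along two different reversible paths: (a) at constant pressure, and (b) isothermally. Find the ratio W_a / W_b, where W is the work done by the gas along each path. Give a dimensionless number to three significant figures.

W_a / W_b ≈ 0.699

Path (a) isobaric: W = P₁(V₂ − V₁) → W_a/(P₁V₁) = -0.5353.
Path (b) isothermal: W = P₁V₁ ln(V₂/V₁) → W_b/(P₁V₁) = -0.7663.
W_a / W_b = -0.5353 / -0.7663 = 0.6985.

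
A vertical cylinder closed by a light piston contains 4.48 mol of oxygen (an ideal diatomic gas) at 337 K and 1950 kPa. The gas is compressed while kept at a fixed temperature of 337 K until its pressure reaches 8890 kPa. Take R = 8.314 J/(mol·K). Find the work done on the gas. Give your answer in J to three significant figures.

W ≈ 19000 J

Isothermal process: W = nRT ln(V₂/V₁) = nRT ln(P₁/P₂).
W = (4.48)(8.314)(337) × ln(1950/8890)
  = 12552 × ln(0.2193) = 12552 × -1.517
W_by_gas = -19043 J; work on gas = −W_by = 19043 J.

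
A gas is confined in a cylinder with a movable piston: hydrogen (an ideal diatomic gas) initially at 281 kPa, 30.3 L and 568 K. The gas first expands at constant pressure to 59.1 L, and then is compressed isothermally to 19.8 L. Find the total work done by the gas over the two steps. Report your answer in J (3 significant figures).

W_total ≈ -10100 J

Step 1 (isobaric): W = PΔV = (281 kPa)(59.1 − 30.3 L) = 8093 J.
After step 1: P = 281 kPa, V = 59.1 L, T = 1108 K.
Step 2 (isothermal): W = P₁V₁ ln(V₂/V₁) = (16607) ln(19.8/59.1) = -18161 J.
W_total = 8093 − 18161 = -10068 J.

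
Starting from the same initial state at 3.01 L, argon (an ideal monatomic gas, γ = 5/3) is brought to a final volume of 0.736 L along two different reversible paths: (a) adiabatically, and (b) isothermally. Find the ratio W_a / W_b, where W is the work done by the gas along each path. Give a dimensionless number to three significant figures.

W_a / W_b ≈ 1.66

Path (a) adiabatic: W = P₁V₁(1 − (V₁/V₂)^(γ−1))/(γ−1) → W_a/(P₁V₁) = -2.336.
Path (b) isothermal: W = P₁V₁ ln(V₂/V₁) → W_b/(P₁V₁) = -1.408.
W_a / W_b = -2.336 / -1.408 = 1.659.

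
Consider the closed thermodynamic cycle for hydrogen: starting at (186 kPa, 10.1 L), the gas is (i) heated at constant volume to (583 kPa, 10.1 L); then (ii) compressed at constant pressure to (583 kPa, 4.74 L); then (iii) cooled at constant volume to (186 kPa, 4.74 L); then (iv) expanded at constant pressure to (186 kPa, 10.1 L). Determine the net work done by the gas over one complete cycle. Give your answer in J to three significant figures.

W_net ≈ -2130 J

Constant-volume legs do no work.
W(ii) = (583)(4.74 − 10.1) = -3125 J; W(iv) = (186)(10.1 − 4.74) = 997 J.
W_net = -3125 + 997 = -2128 J (the counter-clockwise enclosed area).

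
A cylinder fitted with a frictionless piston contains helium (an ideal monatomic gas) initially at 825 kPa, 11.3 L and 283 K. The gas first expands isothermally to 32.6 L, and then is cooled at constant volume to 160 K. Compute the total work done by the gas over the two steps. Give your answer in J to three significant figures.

Step 1 (isothermal): W = P₁V₁ ln(V₂/V₁) = (9322) ln(32.6/11.3) = 9877 J.
Step 2 (isochoric): W = 0 (constant volume).
W_total = 9877 + 0 = 9877 J.

W_total ≈ 9880 J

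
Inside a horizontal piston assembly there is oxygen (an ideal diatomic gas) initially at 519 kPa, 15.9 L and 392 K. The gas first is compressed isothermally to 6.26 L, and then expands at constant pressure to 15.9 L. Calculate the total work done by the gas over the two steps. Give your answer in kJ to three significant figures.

W_total ≈ 5.02 kJ

Step 1 (isothermal): W = P₁V₁ ln(V₂/V₁) = (8252) ln(6.26/15.9) = -7692 J.
After step 1: P = 1318 kPa, V = 6.26 L, T = 392 K.
Step 2 (isobaric): W = PΔV = (1318 kPa)(15.9 − 6.26 L) = 12708 J.
W_total = -7692 + 12708 = 5016 J.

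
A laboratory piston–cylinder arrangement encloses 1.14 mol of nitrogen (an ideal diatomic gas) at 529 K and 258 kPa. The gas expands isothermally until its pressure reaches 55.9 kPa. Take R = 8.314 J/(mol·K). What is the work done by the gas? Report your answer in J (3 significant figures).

Isothermal process: W = nRT ln(V₂/V₁) = nRT ln(P₁/P₂).
W = (1.14)(8.314)(529) × ln(258/55.9)
  = 5014 × ln(4.615) = 5014 × 1.529
W_by_gas = 7668 J.

W ≈ 7670 J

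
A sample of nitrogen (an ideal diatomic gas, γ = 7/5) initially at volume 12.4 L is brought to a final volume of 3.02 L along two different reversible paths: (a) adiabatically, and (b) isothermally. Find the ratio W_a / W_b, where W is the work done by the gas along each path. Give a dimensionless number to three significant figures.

W_a / W_b ≈ 1.34

Path (a) adiabatic: W = P₁V₁(1 − (V₁/V₂)^(γ−1))/(γ−1) → W_a/(P₁V₁) = -1.899.
Path (b) isothermal: W = P₁V₁ ln(V₂/V₁) → W_b/(P₁V₁) = -1.412.
W_a / W_b = -1.899 / -1.412 = 1.344.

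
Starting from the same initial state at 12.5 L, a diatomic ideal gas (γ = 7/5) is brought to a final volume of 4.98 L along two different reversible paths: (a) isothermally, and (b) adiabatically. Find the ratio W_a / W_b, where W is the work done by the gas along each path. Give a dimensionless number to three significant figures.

Path (a) isothermal: W = P₁V₁ ln(V₂/V₁) → W_a/(P₁V₁) = -0.9203.
Path (b) adiabatic: W = P₁V₁(1 − (V₁/V₂)^(γ−1))/(γ−1) → W_b/(P₁V₁) = -1.113.
W_a / W_b = -0.9203 / -1.113 = 0.8272.

W_a / W_b ≈ 0.827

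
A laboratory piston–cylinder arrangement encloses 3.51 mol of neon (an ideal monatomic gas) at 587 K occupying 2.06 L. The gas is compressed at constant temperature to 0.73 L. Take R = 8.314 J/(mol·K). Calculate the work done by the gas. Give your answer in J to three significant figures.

W ≈ -17800 J

Isothermal: W = nRT ln(V₂/V₁).
W = (3.51)(8.314)(587) × ln(0.73/2.06)
  = 17130 × -1.037
W_by_gas = -17771 J.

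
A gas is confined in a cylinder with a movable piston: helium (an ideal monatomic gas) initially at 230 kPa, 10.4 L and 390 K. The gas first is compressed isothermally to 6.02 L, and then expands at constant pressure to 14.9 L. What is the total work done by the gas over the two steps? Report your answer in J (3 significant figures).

W_total ≈ 2220 J

Step 1 (isothermal): W = P₁V₁ ln(V₂/V₁) = (2392) ln(6.02/10.4) = -1308 J.
After step 1: P = 397.3 kPa, V = 6.02 L, T = 390 K.
Step 2 (isobaric): W = PΔV = (397.3 kPa)(14.9 − 6.02 L) = 3528 J.
W_total = -1308 + 3528 = 2221 J.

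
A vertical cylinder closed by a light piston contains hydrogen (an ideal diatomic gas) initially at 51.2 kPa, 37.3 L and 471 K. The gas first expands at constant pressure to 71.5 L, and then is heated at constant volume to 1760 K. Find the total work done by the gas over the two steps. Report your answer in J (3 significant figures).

Step 1 (isobaric): W = PΔV = (51.2 kPa)(71.5 − 37.3 L) = 1751 J.
Step 2 (isochoric): W = 0 (constant volume).
W_total = 1751 + 0 = 1751 J.

W_total ≈ 1750 J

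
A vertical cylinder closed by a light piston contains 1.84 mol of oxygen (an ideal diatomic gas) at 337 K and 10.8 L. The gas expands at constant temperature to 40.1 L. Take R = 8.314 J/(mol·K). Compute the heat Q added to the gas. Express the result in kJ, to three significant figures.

Q ≈ 6.76 kJ

Isothermal ⇒ ΔU = 0, so Q = W = nRT ln(V₂/V₁).
Q = (1.84)(8.314)(337) ln(40.1/10.8) = 5155 × 1.312 = 6763 J.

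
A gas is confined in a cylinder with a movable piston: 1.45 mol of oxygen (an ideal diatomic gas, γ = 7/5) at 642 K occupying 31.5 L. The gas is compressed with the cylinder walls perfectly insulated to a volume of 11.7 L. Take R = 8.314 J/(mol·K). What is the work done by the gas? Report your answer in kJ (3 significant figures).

Adiabatic: TV^(γ−1) = const with γ = 7/5.
T₂ = T₁ (V₁/V₂)^(γ−1) = 642 × (31.5/11.7)^0.4 = 642 × 1.486 = 954.1 K.
W_by = nCᵥ(T₁ − T₂) = (1.45)(20.79)(642 − 954.1) = -9406 J.

W ≈ -9.41 kJ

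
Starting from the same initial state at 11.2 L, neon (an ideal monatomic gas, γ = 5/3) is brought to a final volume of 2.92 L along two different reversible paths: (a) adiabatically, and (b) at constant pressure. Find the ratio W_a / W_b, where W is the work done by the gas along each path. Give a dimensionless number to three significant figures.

Path (a) adiabatic: W = P₁V₁(1 − (V₁/V₂)^(γ−1))/(γ−1) → W_a/(P₁V₁) = -2.175.
Path (b) isobaric: W = P₁(V₂ − V₁) → W_b/(P₁V₁) = -0.7393.
W_a / W_b = -2.175 / -0.7393 = 2.943.

W_a / W_b ≈ 2.94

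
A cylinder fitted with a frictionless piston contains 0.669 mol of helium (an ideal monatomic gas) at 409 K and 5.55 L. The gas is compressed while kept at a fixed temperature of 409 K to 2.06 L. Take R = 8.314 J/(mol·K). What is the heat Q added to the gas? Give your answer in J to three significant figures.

Q ≈ -2250 J

Isothermal ⇒ ΔU = 0, so Q = W = nRT ln(V₂/V₁).
Q = (0.669)(8.314)(409) ln(2.06/5.55) = 2275 × -0.9911 = -2255 J.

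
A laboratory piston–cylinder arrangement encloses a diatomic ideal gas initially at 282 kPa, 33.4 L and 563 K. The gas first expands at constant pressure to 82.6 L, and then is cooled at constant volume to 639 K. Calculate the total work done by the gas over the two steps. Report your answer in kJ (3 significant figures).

W_total ≈ 13.9 kJ

Step 1 (isobaric): W = PΔV = (282 kPa)(82.6 − 33.4 L) = 13874 J.
Step 2 (isochoric): W = 0 (constant volume).
W_total = 13874 + 0 = 13874 J.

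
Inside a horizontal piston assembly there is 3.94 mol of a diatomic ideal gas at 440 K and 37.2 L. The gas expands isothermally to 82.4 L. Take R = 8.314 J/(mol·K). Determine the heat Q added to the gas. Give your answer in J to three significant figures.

Q ≈ 11500 J

Isothermal ⇒ ΔU = 0, so Q = W = nRT ln(V₂/V₁).
Q = (3.94)(8.314)(440) ln(82.4/37.2) = 14413 × 0.7953 = 11462 J.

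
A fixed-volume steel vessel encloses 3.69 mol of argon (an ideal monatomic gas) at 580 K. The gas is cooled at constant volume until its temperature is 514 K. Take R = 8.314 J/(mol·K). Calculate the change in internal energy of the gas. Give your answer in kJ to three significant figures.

ΔU ≈ -3.04 kJ

Constant volume ⇒ W = 0, so Q = ΔU = nCᵥΔT with Cᵥ = 3R/2 = 12.47 J/(mol·K).
ΔU = (3.69)(12.47)(514 − 580) = -3037 J.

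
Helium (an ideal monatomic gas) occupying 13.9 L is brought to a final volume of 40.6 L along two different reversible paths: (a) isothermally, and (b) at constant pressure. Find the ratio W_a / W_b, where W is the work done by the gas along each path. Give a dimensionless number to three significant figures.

W_a / W_b ≈ 0.558

Path (a) isothermal: W = P₁V₁ ln(V₂/V₁) → W_a/(P₁V₁) = 1.072.
Path (b) isobaric: W = P₁(V₂ − V₁) → W_b/(P₁V₁) = 1.921.
W_a / W_b = 1.072 / 1.921 = 0.558.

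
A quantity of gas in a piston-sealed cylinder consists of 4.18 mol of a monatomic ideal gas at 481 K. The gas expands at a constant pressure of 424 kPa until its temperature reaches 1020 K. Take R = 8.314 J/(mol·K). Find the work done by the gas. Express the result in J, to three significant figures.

W ≈ 18700 J

Isobaric: W = P ΔV = nR ΔT.
W = (4.18)(8.314)(1020 − 481) = 18732 J.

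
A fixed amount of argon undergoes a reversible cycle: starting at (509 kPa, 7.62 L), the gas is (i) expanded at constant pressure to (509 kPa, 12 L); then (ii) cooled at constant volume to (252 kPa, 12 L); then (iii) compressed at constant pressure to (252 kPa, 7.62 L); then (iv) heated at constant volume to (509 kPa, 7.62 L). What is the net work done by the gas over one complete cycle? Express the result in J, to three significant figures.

W_net ≈ 1130 J

Constant-volume legs do no work.
W(i) = (509)(12 − 7.62) = 2229 J; W(iii) = (252)(7.62 − 12) = -1104 J.
W_net = 2229 − 1104 = 1126 J (the clockwise enclosed area).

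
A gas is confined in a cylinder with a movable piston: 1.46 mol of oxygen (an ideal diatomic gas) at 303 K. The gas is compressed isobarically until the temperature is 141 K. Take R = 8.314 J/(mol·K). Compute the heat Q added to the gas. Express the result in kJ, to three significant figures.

Isobaric: W = nRΔT = (1.46)(8.314)(-162) = -1966 J.
ΔU = nCᵥΔT with Cᵥ = 5R/2: ΔU = (1.46)(20.79)(-162) = -4916 J.
Q = ΔU + W = -4916 − 1966 = -6882 J.

Q ≈ -6.88 kJ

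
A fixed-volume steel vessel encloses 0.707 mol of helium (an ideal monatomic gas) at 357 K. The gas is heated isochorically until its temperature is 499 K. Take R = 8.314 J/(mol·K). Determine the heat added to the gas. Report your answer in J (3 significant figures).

Constant volume ⇒ W = 0, so Q = ΔU = nCᵥΔT with Cᵥ = 3R/2 = 12.47 J/(mol·K).
ΔU = (0.707)(12.47)(499 − 357) = 1252 J.

Q ≈ 1250 J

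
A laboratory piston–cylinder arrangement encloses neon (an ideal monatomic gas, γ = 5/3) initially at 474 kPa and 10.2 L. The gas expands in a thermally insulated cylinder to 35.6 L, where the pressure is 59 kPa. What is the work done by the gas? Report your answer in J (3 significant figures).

Adiabatic: W = (P₁V₁ − P₂V₂)/(γ − 1) with γ = 5/3.
P₁V₁ = 4835 J, P₂V₂ = 2100 J.
W = (4835 − 2100) / 0.6667 = 4102 J.

W ≈ 4100 J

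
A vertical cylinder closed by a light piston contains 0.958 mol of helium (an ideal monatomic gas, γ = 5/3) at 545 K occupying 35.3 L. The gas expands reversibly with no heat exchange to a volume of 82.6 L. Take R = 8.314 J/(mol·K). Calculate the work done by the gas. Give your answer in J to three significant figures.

Adiabatic: TV^(γ−1) = const with γ = 5/3.
T₂ = T₁ (V₁/V₂)^(γ−1) = 545 × (35.3/82.6)^0.667 = 545 × 0.5674 = 309.2 K.
W_by = nCᵥ(T₁ − T₂) = (0.958)(12.47)(545 − 309.2) = 2817 J.

W ≈ 2820 J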